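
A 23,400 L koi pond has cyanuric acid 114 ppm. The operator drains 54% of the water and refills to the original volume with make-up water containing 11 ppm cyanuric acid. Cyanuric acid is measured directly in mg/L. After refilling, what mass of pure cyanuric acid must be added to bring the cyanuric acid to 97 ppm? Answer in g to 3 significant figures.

904 g

After draining 54% and refilling: 114 × 0.46 + 11 × 0.54 = 58.38 ppm.
Deficit to target: 97 − 58.38 = 38.62 mg/L.
Mass: 38.62 mg/L × 23,400 L = 903.7 g cyanuric acid.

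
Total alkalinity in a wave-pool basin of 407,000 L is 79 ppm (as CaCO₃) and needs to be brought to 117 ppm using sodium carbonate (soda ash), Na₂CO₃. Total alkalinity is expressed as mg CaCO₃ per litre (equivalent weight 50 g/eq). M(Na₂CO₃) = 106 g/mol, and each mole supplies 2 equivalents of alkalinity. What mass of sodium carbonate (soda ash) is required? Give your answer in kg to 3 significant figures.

16.4 kg

Alkalinity to add: (117 − 79) = 38 mg/L as CaCO₃ × 407,000 L = 15,470 g as CaCO₃.
Equivalents: 15,470 g ÷ 50 g/eq = 309.3 eq.
Each mole of Na₂CO₃ supplies 2 eq, so 309.3 / 2 = 154.7 mol.
Mass: 154.7 mol × 106 g/mol = 16,390 g.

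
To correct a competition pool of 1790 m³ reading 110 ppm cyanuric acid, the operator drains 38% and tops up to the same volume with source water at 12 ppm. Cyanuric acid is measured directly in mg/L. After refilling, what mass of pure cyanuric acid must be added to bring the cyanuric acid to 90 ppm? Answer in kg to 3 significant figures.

Volume: 1790 m³ = 1,790,000 L.
After draining 38% and refilling: 110 × 0.62 + 12 × 0.38 = 72.76 ppm.
Deficit to target: 90 − 72.76 = 17.24 mg/L.
Mass: 17.24 mg/L × 1,790,000 L = 30,860 g cyanuric acid.

30.9 kg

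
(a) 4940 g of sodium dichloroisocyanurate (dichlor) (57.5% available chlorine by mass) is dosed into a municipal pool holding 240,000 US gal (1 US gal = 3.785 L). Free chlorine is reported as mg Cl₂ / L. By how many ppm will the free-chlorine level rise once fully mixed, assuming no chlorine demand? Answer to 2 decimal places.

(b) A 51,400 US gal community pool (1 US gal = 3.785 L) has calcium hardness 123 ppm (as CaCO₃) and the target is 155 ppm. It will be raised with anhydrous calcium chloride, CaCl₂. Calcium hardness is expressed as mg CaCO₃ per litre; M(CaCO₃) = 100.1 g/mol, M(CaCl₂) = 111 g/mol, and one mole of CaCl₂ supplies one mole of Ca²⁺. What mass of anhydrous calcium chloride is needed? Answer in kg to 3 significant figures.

(a) 3.13 ppm; (b) 6.90 kg

(a) Volume: 240,000 US gal × 3.785 L/gal = 908,400 L.
(a) Available chlorine delivered: 4940 g × 0.575 = 2840 g as Cl₂.
(a) Concentration rise: 2840 g / 908,400 L = 3.127 mg/L = 3.13 ppm.

(b) Volume: 51,400 US gal × 3.785 L/gal = 194,549 L.
(b) Hardness to add: (155 − 123) = 32 mg/L as CaCO₃ × 194,549 L = 6226 g as CaCO₃.
(b) Moles of Ca²⁺ (1 mol Ca²⁺ ≡ 1 mol CaCO₃): 6226 / 100.1 g/mol = 62.19 mol.
(b) Mass of CaCl₂: 62.19 × 111 = 6903 g.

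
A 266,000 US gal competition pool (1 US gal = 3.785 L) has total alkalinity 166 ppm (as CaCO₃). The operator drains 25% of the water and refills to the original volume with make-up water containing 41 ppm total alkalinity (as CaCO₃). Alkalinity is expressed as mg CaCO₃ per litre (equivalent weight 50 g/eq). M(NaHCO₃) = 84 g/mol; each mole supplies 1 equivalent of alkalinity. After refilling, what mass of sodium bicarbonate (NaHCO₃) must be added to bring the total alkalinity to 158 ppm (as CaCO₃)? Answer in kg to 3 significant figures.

Volume: 266,000 US gal × 3.785 L/gal = 1,006,810 L.
After draining 25% and refilling: 166 × 0.75 + 41 × 0.25 = 134.75 ppm.
Deficit to target: 158 − 134.75 = 23.25 mg/L.
As CaCO₃: 23.25 mg/L × 1,006,810 L = 23,410 g; ÷ 50 g/eq ÷ 1 = 468.2 mol NaHCO₃.
Mass: 468.2 × 84 = 39,330 g.

39.3 kg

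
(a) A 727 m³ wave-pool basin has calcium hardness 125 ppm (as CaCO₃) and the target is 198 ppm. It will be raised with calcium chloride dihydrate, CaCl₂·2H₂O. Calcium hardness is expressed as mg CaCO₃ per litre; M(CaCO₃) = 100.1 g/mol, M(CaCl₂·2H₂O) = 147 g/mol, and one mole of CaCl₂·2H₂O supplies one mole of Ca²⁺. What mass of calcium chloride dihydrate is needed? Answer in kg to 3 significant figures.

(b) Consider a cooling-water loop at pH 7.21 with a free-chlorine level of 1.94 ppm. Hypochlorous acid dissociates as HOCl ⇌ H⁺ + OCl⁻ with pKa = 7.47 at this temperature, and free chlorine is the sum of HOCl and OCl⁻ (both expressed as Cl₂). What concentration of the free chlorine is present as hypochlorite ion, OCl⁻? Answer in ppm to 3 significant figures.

(a) Volume: 727 m³ = 727,000 L.
(a) Hardness to add: (198 − 125) = 73 mg/L as CaCO₃ × 727,000 L = 53,070 g as CaCO₃.
(a) Moles of Ca²⁺ (1 mol Ca²⁺ ≡ 1 mol CaCO₃): 53,070 / 100.1 g/mol = 530.2 mol.
(a) Mass of CaCl₂·2H₂O: 530.2 × 147 = 77,940 g.

(b) [OCl⁻]/[HOCl] = 10^(pH − pKa) = 10^(7.21 − 7.47) = 10^-0.26 = 0.5495.
(b) Fraction as HOCl = 1 / (1 + 0.5495) = 0.6454.
(b) OCl⁻ = (1 − 0.6454) × 1.94 ppm = 0.688 ppm.

(a) 77.9 kg; (b) 0.688 ppm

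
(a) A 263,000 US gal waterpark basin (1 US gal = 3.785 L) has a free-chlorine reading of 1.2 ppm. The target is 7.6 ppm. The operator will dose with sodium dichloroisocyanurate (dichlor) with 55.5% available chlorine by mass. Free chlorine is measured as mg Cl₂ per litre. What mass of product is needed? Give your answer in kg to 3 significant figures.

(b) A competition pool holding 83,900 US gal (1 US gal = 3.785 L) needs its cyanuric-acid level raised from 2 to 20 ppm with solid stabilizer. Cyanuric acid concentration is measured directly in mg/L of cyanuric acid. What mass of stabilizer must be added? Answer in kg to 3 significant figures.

(a) 11.5 kg; (b) 5.72 kg

(a) Volume: 263,000 US gal × 3.785 L/gal = 995,455 L.
(a) Chlorine deficit: 7.6 − 1.2 = 6.4 ppm = 6.4 mg/L as Cl₂.
(a) Cl₂ equivalent needed: 6.4 mg/L × 995,455 L = 6,371,000 mg = 6371 g.
(a) Product at 55.5% available chlorine: 6371 / 0.555 = 11,480 g.

(b) Volume: 83,900 US gal × 3.785 L/gal = 317,562 L.
(b) CYA to add: (20 − 2) = 18 mg/L × 317,562 L = 5716 g cyanuric acid.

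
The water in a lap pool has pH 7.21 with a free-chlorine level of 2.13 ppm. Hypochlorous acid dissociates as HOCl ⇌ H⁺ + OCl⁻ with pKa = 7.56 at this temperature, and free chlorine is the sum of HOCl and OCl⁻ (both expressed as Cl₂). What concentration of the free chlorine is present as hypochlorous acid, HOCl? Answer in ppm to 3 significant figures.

1.47 ppm

[OCl⁻]/[HOCl] = 10^(pH − pKa) = 10^(7.21 − 7.56) = 10^-0.35 = 0.4467.
Fraction as HOCl = 1 / (1 + 0.4467) = 0.6912.
HOCl = 0.6912 × 2.13 ppm = 1.472 ppm.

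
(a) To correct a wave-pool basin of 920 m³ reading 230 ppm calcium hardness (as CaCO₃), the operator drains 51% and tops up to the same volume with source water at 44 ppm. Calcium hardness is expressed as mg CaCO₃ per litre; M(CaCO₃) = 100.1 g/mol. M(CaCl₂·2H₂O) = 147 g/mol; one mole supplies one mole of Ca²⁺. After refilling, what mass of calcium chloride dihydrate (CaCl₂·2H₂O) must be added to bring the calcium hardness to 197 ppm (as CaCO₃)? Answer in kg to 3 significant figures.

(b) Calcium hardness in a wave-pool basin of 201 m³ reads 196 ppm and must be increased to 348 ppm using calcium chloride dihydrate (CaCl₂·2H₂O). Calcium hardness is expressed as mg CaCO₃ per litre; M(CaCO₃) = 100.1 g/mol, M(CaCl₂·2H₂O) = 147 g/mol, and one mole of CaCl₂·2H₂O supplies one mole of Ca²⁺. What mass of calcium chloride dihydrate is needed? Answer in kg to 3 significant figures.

(a) Volume: 920 m³ = 920,000 L.
(a) After draining 51% and refilling: 230 × 0.49 + 44 × 0.51 = 135.14 ppm.
(a) Deficit to target: 197 − 135.14 = 61.86 mg/L.
(a) As CaCO₃: 61.86 mg/L × 920,000 L = 56,910 g; ÷ 100.1 = 568.5 mol Ca²⁺.
(a) Mass: 568.5 × 147 = 83,580 g.

(b) Volume: 201 m³ = 201,000 L.
(b) Hardness to add: (348 − 196) = 152 mg/L as CaCO₃ × 201,000 L = 30,550 g as CaCO₃.
(b) Moles of Ca²⁺ (1 mol Ca²⁺ ≡ 1 mol CaCO₃): 30,550 / 100.1 g/mol = 305.2 mol.
(b) Mass of CaCl₂·2H₂O: 305.2 × 147 = 44,870 g.

(a) 83.6 kg; (b) 44.9 kg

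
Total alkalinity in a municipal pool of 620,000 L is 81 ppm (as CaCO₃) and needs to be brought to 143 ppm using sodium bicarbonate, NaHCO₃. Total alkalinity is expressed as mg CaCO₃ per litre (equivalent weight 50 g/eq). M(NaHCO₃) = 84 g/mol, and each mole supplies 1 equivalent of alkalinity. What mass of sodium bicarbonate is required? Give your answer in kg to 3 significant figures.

64.6 kg

Alkalinity to add: (143 − 81) = 62 mg/L as CaCO₃ × 620,000 L = 38,440 g as CaCO₃.
Equivalents: 38,440 g ÷ 50 g/eq = 768.8 eq.
NaHCO₃ supplies 1 eq per mole → 768.8 mol.
Mass: 768.8 mol × 84 g/mol = 64,580 g.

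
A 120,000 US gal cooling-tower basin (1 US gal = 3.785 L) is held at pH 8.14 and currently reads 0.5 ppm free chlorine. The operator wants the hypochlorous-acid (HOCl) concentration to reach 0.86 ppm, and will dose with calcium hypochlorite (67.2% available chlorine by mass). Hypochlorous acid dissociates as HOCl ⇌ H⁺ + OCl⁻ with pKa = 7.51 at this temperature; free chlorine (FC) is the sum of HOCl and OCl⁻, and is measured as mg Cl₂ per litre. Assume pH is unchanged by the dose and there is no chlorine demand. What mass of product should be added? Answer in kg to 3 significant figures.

Volume: 120,000 US gal × 3.785 L/gal = 454,200 L.
[OCl⁻]/[HOCl] = 10^(pH − pKa) = 10^(8.14 − 7.51) = 4.266; fraction as HOCl = 1/(1 + 4.266) = 0.1899.
Free chlorine required for 0.86 ppm HOCl: 0.86 / 0.1899 = 4.529 ppm.
FC to add: 4.529 − 0.5 = 4.029 mg/L as Cl₂.
Cl₂ equivalent: 4.029 mg/L × 454,200 L = 1830 g.
Product at 67.2% available Cl: 1830 / 0.672 = 2723 g.

2.72 kg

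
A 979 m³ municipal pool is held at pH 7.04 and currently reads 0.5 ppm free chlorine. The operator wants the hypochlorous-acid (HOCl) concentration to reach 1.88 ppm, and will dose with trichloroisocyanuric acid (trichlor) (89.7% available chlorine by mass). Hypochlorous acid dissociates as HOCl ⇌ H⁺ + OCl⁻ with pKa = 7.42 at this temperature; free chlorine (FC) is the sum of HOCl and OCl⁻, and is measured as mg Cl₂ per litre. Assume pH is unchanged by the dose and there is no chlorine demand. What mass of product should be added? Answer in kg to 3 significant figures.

2.36 kg

Volume: 979 m³ = 979,000 L.
[OCl⁻]/[HOCl] = 10^(pH − pKa) = 10^(7.04 − 7.42) = 0.4169; fraction as HOCl = 1/(1 + 0.4169) = 0.7058.
Free chlorine required for 1.88 ppm HOCl: 1.88 / 0.7058 = 2.664 ppm.
FC to add: 2.664 − 0.5 = 2.164 mg/L as Cl₂.
Cl₂ equivalent: 2.164 mg/L × 979,000 L = 2118 g.
Product at 89.7% available Cl: 2118 / 0.897 = 2362 g.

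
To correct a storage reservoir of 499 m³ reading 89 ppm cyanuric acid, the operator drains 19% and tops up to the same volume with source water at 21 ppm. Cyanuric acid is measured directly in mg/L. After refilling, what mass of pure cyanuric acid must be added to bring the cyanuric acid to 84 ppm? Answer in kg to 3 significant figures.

Volume: 499 m³ = 499,000 L.
After draining 19% and refilling: 89 × 0.81 + 21 × 0.19 = 76.08 ppm.
Deficit to target: 84 − 76.08 = 7.92 mg/L.
Mass: 7.92 mg/L × 499,000 L = 3952 g cyanuric acid.

3.95 kg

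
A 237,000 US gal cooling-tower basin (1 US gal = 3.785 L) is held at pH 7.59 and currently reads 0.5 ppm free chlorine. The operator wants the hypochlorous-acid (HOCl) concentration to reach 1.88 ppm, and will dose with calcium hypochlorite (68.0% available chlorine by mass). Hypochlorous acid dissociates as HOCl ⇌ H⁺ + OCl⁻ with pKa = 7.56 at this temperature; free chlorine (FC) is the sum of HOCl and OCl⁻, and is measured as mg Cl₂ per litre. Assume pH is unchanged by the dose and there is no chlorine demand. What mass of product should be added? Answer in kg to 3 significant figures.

Volume: 237,000 US gal × 3.785 L/gal = 897,045 L.
[OCl⁻]/[HOCl] = 10^(pH − pKa) = 10^(7.59 − 7.56) = 1.072; fraction as HOCl = 1/(1 + 1.072) = 0.4827.
Free chlorine required for 1.88 ppm HOCl: 1.88 / 0.4827 = 3.894 ppm.
FC to add: 3.894 − 0.5 = 3.394 mg/L as Cl₂.
Cl₂ equivalent: 3.394 mg/L × 897,045 L = 3045 g.
Product at 68.0% available Cl: 3045 / 0.68 = 4478 g.

4.48 kg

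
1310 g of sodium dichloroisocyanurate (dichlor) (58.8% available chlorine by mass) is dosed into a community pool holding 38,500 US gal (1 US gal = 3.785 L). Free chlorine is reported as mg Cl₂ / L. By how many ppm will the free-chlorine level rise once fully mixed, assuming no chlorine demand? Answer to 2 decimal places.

Volume: 38,500 US gal × 3.785 L/gal = 145,722 L.
Available chlorine delivered: 1310 g × 0.588 = 770.3 g as Cl₂.
Concentration rise: 770.3 g / 145,722 L = 5.286 mg/L = 5.29 ppm.

5.29 ppm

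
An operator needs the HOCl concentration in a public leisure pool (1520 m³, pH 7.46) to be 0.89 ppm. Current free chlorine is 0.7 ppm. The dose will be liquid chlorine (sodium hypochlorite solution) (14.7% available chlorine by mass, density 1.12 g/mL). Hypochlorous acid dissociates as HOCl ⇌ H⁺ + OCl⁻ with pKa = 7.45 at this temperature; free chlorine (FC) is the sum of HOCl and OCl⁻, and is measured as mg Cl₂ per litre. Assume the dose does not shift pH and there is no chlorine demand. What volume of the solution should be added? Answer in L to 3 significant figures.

10.2 L

Volume: 1520 m³ = 1,520,000 L.
[OCl⁻]/[HOCl] = 10^(pH − pKa) = 10^(7.46 − 7.45) = 1.023; fraction as HOCl = 1/(1 + 1.023) = 0.4942.
Free chlorine required for 0.89 ppm HOCl: 0.89 / 0.4942 = 1.801 ppm.
FC to add: 1.801 − 0.7 = 1.101 mg/L as Cl₂.
Cl₂ equivalent: 1.101 mg/L × 1,520,000 L = 1673 g.
Product at 14.7% available Cl: 1673 / 0.147 = 11,380 g.
Volume: 11,380 g ÷ 1.12 g/mL = 10,160 mL.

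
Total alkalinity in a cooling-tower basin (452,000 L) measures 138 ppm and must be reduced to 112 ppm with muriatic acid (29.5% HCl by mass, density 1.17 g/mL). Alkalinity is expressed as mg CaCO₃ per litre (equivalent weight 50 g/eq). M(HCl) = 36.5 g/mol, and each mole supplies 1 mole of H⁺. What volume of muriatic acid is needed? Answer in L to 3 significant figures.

24.9 L

Alkalinity to neutralize: (138 − 112) = 26 mg/L as CaCO₃ × 452,000 L = 11,750 g as CaCO₃.
Equivalents of H⁺ required: 11,750 ÷ 50 g/eq = 235 eq = 235 mol HCl.
Mass of HCl: 235 × 36.5 = 8579 g.
Mass of 29.5% solution: 8579 / 0.295 = 29,080 g.
Volume: 29,080 g ÷ 1.17 g/mL = 24,860 mL.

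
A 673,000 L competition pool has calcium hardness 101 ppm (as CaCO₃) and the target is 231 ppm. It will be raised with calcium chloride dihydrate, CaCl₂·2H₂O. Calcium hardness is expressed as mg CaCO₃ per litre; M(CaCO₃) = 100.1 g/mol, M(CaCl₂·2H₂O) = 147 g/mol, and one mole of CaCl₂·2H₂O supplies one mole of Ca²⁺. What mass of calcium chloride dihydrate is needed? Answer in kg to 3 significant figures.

Hardness to add: (231 − 101) = 130 mg/L as CaCO₃ × 673,000 L = 87,490 g as CaCO₃.
Moles of Ca²⁺ (1 mol Ca²⁺ ≡ 1 mol CaCO₃): 87,490 / 100.1 g/mol = 874 mol.
Mass of CaCl₂·2H₂O: 874 × 147 = 128,500 g.

128 kg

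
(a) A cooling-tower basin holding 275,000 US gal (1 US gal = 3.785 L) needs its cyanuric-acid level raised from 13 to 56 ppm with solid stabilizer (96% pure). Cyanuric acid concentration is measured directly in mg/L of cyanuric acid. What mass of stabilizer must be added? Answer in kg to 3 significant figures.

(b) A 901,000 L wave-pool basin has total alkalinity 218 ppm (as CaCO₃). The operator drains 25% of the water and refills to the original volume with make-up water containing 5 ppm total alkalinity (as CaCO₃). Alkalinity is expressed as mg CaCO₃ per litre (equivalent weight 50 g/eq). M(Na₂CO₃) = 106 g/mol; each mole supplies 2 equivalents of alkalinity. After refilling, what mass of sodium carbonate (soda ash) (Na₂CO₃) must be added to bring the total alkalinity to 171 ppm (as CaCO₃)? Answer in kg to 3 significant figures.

(a) Volume: 275,000 US gal × 3.785 L/gal = 1,040,875 L.
(a) CYA to add: (56 − 13) = 43 mg/L × 1,040,875 L = 44,760 g cyanuric acid.
(a) At 96% purity: 44,760 / 0.96 = 46,620 g product.

(b) After draining 25% and refilling: 218 × 0.75 + 5 × 0.25 = 164.75 ppm.
(b) Deficit to target: 171 − 164.75 = 6.25 mg/L.
(b) As CaCO₃: 6.25 mg/L × 901,000 L = 5631 g; ÷ 50 g/eq ÷ 2 = 56.31 mol Na₂CO₃.
(b) Mass: 56.31 × 106 = 5969 g.

(a) 46.6 kg; (b) 5.97 kg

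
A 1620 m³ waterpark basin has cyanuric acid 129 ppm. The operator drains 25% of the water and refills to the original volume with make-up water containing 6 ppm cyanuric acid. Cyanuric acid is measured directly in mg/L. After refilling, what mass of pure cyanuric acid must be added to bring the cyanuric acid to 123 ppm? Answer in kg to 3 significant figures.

40.1 kg

Volume: 1620 m³ = 1,620,000 L.
After draining 25% and refilling: 129 × 0.75 + 6 × 0.25 = 98.25 ppm.
Deficit to target: 123 − 98.25 = 24.75 mg/L.
Mass: 24.75 mg/L × 1,620,000 L = 40,100 g cyanuric acid.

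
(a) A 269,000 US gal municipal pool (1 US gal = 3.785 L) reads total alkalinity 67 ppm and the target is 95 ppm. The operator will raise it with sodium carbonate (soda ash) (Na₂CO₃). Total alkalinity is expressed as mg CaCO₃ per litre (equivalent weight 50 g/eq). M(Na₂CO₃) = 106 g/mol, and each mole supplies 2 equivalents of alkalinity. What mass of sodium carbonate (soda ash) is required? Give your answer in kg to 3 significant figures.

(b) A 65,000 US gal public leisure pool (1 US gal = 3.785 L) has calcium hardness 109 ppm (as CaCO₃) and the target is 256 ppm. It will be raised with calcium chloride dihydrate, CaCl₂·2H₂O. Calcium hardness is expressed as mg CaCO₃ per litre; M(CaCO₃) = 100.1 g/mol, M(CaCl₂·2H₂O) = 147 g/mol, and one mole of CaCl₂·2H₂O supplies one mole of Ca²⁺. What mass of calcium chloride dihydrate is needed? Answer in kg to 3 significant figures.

(a) 30.2 kg; (b) 53.1 kg

(a) Volume: 269,000 US gal × 3.785 L/gal = 1,018,165 L.
(a) Alkalinity to add: (95 − 67) = 28 mg/L as CaCO₃ × 1,018,165 L = 28,510 g as CaCO₃.
(a) Equivalents: 28,510 g ÷ 50 g/eq = 570.2 eq.
(a) Each mole of Na₂CO₃ supplies 2 eq, so 570.2 / 2 = 285.1 mol.
(a) Mass: 285.1 mol × 106 g/mol = 30,220 g.

(b) Volume: 65,000 US gal × 3.785 L/gal = 246,025 L.
(b) Hardness to add: (256 − 109) = 147 mg/L as CaCO₃ × 246,025 L = 36,170 g as CaCO₃.
(b) Moles of Ca²⁺ (1 mol Ca²⁺ ≡ 1 mol CaCO₃): 36,170 / 100.1 g/mol = 361.3 mol.
(b) Mass of CaCl₂·2H₂O: 361.3 × 147 = 53,110 g.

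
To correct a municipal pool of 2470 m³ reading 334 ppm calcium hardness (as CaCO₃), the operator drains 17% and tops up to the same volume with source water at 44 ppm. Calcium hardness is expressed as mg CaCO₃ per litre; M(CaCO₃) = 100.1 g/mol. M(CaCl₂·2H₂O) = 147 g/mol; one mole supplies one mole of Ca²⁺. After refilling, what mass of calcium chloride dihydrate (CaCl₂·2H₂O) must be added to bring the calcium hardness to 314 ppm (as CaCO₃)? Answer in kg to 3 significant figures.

106 kg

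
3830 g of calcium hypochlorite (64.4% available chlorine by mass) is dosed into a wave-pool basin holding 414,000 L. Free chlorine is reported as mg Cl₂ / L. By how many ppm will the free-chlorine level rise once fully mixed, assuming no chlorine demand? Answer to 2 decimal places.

5.96 ppm

Available chlorine delivered: 3830 g × 0.644 = 2467 g as Cl₂.
Concentration rise: 2467 g / 414,000 L = 5.958 mg/L = 5.96 ppm.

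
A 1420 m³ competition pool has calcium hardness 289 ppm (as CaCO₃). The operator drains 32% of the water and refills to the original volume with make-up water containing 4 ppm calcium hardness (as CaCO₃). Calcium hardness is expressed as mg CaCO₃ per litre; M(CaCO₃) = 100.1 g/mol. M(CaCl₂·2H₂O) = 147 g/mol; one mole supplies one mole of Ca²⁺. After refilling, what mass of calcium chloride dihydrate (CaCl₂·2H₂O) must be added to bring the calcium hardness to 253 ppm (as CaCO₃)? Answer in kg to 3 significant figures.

115 kg

Volume: 1420 m³ = 1,420,000 L.
After draining 32% and refilling: 289 × 0.68 + 4 × 0.32 = 197.8 ppm.
Deficit to target: 253 − 197.8 = 55.2 mg/L.
As CaCO₃: 55.2 mg/L × 1,420,000 L = 78,380 g; ÷ 100.1 = 783.1 mol Ca²⁺.
Mass: 783.1 × 147 = 115,100 g.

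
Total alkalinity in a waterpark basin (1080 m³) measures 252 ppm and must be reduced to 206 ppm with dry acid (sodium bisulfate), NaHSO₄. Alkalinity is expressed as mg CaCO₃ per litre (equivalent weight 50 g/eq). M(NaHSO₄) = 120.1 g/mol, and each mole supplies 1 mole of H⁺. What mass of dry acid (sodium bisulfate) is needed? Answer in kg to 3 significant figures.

Volume: 1080 m³ = 1,080,000 L.
Alkalinity to neutralize: (252 − 206) = 46 mg/L as CaCO₃ × 1,080,000 L = 49,680 g as CaCO₃.
Equivalents of H⁺ required: 49,680 ÷ 50 g/eq = 993.6 eq = 993.6 mol NaHSO₄.
Mass of NaHSO₄: 993.6 × 120.1 = 119,300 g.

119 kg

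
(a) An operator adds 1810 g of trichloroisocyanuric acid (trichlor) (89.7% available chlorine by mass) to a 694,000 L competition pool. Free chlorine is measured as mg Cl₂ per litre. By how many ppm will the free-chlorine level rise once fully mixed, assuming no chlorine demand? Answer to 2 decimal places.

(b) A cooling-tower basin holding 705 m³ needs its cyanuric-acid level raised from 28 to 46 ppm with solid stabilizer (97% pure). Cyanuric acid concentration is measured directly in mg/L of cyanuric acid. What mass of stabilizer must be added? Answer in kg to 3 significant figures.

(a) 2.34 ppm; (b) 13.1 kg

(a) Available chlorine delivered: 1810 g × 0.897 = 1624 g as Cl₂.
(a) Concentration rise: 1624 g / 694,000 L = 2.339 mg/L = 2.34 ppm.

(b) Volume: 705 m³ = 705,000 L.
(b) CYA to add: (46 − 28) = 18 mg/L × 705,000 L = 12,690 g cyanuric acid.
(b) At 97% purity: 12,690 / 0.97 = 13,080 g product.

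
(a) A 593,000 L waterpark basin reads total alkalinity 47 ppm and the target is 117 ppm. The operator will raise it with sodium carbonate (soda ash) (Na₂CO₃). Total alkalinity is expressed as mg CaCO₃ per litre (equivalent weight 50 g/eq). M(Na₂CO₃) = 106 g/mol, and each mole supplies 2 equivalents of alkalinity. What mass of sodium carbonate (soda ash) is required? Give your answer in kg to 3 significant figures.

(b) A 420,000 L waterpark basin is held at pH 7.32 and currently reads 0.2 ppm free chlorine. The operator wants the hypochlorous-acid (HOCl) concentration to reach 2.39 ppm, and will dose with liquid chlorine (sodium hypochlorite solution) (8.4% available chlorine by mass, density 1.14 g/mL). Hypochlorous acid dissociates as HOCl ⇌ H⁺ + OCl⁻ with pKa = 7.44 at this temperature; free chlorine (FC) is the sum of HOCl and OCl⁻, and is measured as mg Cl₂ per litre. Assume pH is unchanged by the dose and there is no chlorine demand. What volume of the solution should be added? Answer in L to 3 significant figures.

(a) 44.0 kg; (b) 17.6 L

(a) Alkalinity to add: (117 − 47) = 70 mg/L as CaCO₃ × 593,000 L = 41,510 g as CaCO₃.
(a) Equivalents: 41,510 g ÷ 50 g/eq = 830.2 eq.
(a) Each mole of Na₂CO₃ supplies 2 eq, so 830.2 / 2 = 415.1 mol.
(a) Mass: 415.1 mol × 106 g/mol = 44,000 g.

(b) [OCl⁻]/[HOCl] = 10^(pH − pKa) = 10^(7.32 − 7.44) = 0.7586; fraction as HOCl = 1/(1 + 0.7586) = 0.5686.
(b) Free chlorine required for 2.39 ppm HOCl: 2.39 / 0.5686 = 4.203 ppm.
(b) FC to add: 4.203 − 0.2 = 4.003 mg/L as Cl₂.
(b) Cl₂ equivalent: 4.003 mg/L × 420,000 L = 1681 g.
(b) Product at 8.4% available Cl: 1681 / 0.084 = 20,020 g.
(b) Volume: 20,020 g ÷ 1.14 g/mL = 17,560 mL.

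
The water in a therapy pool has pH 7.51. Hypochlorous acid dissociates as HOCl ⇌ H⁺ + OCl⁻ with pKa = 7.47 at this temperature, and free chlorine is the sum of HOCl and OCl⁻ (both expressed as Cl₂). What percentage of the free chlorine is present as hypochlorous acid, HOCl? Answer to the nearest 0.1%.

47.7%

[OCl⁻]/[HOCl] = 10^(pH − pKa) = 10^(7.51 − 7.47) = 10^0.04 = 1.096.
Fraction as HOCl = 1 / (1 + 1.096) = 0.477.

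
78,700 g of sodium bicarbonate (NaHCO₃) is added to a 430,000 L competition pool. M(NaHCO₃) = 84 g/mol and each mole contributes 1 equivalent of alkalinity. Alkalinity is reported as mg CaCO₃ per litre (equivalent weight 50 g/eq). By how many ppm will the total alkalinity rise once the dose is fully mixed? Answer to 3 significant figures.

109 ppm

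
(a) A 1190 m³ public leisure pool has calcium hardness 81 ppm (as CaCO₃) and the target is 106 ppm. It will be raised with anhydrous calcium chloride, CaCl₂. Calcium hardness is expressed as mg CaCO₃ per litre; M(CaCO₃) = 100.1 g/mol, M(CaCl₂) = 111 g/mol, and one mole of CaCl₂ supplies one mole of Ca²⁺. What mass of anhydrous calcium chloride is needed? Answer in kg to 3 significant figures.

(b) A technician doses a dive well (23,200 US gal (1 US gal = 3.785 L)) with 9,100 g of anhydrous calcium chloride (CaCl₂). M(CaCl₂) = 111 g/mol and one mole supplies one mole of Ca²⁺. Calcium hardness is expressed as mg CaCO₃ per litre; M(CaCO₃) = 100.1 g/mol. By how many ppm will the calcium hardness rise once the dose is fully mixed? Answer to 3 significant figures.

(a) 33.0 kg; (b) 93.5 ppm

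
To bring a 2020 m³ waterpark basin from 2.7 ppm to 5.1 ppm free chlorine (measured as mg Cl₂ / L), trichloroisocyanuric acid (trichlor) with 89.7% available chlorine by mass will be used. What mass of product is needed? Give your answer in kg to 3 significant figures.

5.40 kg

Volume: 2020 m³ = 2,020,000 L.
Chlorine deficit: 5.1 − 2.7 = 2.4 ppm = 2.4 mg/L as Cl₂.
Cl₂ equivalent needed: 2.4 mg/L × 2,020,000 L = 4,848,000 mg = 4848 g.
Product at 89.7% available chlorine: 4848 / 0.897 = 5405 g.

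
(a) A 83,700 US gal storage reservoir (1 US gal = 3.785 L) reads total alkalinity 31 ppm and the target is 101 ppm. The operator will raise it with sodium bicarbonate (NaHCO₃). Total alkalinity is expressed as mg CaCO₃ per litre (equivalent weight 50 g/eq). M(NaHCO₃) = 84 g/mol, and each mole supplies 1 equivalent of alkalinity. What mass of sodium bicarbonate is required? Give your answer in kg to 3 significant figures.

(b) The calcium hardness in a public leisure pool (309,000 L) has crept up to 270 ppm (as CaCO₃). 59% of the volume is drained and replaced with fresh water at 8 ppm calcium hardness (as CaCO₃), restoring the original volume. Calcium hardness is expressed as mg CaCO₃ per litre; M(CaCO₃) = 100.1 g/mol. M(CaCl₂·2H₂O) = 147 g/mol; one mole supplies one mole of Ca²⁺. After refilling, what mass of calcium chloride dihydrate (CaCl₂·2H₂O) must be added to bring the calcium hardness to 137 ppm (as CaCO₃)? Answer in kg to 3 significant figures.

(a) Volume: 83,700 US gal × 3.785 L/gal = 316,804 L.
(a) Alkalinity to add: (101 − 31) = 70 mg/L as CaCO₃ × 316,804 L = 22,180 g as CaCO₃.
(a) Equivalents: 22,180 g ÷ 50 g/eq = 443.5 eq.
(a) NaHCO₃ supplies 1 eq per mole → 443.5 mol.
(a) Mass: 443.5 mol × 84 g/mol = 37,260 g.

(b) After draining 59% and refilling: 270 × 0.41 + 8 × 0.59 = 115.42 ppm.
(b) Deficit to target: 137 − 115.42 = 21.58 mg/L.
(b) As CaCO₃: 21.58 mg/L × 309,000 L = 6668 g; ÷ 100.1 = 66.62 mol Ca²⁺.
(b) Mass: 66.62 × 147 = 9792 g.

(a) 37.3 kg; (b) 9.79 kg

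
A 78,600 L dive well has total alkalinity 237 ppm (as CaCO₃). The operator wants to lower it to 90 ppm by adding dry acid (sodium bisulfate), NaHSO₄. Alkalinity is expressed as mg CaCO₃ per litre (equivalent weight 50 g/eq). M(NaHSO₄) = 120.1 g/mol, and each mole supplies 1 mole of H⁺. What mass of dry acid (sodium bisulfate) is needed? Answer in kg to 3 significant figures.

Alkalinity to neutralize: (237 − 90) = 147 mg/L as CaCO₃ × 78,600 L = 11,550 g as CaCO₃.
Equivalents of H⁺ required: 11,550 ÷ 50 g/eq = 231.1 eq = 231.1 mol NaHSO₄.
Mass of NaHSO₄: 231.1 × 120.1 = 27,750 g.

27.8 kg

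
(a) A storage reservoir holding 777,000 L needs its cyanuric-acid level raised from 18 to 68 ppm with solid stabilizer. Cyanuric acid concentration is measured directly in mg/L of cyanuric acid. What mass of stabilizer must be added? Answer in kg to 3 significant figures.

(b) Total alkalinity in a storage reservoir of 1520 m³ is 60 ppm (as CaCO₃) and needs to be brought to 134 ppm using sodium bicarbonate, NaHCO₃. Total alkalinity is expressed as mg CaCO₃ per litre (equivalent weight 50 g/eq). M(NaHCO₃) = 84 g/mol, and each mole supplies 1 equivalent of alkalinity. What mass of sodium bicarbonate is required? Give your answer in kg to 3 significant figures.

(a) 38.9 kg; (b) 189 kg

(a) CYA to add: (68 − 18) = 50 mg/L × 777,000 L = 38,850 g cyanuric acid.

(b) Volume: 1520 m³ = 1,520,000 L.
(b) Alkalinity to add: (134 − 60) = 74 mg/L as CaCO₃ × 1,520,000 L = 112,500 g as CaCO₃.
(b) Equivalents: 112,500 g ÷ 50 g/eq = 2250 eq.
(b) NaHCO₃ supplies 1 eq per mole → 2250 mol.
(b) Mass: 2250 mol × 84 g/mol = 189,000 g.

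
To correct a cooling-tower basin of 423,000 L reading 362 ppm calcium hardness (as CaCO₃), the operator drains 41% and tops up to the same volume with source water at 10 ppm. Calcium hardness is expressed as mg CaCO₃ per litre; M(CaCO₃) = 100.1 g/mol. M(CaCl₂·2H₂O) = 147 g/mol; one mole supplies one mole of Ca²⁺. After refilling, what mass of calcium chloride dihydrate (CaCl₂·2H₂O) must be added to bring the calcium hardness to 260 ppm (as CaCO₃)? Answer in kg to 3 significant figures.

After draining 41% and refilling: 362 × 0.59 + 10 × 0.41 = 217.68 ppm.
Deficit to target: 260 − 217.68 = 42.32 mg/L.
As CaCO₃: 42.32 mg/L × 423,000 L = 17,900 g; ÷ 100.1 = 178.8 mol Ca²⁺.
Mass: 178.8 × 147 = 26,290 g.

26.3 kg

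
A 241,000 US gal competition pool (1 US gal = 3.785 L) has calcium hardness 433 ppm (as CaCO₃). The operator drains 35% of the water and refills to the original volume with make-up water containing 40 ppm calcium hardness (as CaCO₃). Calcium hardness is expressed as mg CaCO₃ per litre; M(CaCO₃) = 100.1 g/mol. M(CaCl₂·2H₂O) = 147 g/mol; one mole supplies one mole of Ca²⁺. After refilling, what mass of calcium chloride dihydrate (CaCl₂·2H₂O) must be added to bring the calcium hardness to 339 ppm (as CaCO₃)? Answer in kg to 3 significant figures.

58.3 kg

Volume: 241,000 US gal × 3.785 L/gal = 912,185 L.
After draining 35% and refilling: 433 × 0.65 + 40 × 0.35 = 295.45 ppm.
Deficit to target: 339 − 295.45 = 43.55 mg/L.
As CaCO₃: 43.55 mg/L × 912,185 L = 39,730 g; ÷ 100.1 = 396.9 mol Ca²⁺.
Mass: 396.9 × 147 = 58,340 g.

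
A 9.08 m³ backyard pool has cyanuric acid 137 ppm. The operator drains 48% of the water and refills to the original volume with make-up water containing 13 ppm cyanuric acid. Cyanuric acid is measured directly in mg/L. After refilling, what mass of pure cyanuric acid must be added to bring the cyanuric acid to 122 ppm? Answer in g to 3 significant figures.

404 g

Volume: 9.08 m³ = 9,080 L.
After draining 48% and refilling: 137 × 0.52 + 13 × 0.48 = 77.48 ppm.
Deficit to target: 122 − 77.48 = 44.52 mg/L.
Mass: 44.52 mg/L × 9,080 L = 404.2 g cyanuric acid.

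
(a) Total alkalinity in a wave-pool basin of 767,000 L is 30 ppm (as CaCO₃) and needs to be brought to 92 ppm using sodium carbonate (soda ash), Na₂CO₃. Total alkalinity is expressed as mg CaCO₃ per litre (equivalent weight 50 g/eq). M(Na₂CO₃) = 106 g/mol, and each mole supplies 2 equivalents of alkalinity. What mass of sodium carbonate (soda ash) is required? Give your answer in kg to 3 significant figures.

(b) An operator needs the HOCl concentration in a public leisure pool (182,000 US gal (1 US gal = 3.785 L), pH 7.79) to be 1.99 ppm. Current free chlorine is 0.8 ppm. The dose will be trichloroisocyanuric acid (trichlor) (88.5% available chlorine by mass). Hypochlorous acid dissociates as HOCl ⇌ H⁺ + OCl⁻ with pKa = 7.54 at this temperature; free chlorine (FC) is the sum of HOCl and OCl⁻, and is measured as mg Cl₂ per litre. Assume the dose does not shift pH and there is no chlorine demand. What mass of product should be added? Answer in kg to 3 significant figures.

(a) Alkalinity to add: (92 − 30) = 62 mg/L as CaCO₃ × 767,000 L = 47,550 g as CaCO₃.
(a) Equivalents: 47,550 g ÷ 50 g/eq = 951.1 eq.
(a) Each mole of Na₂CO₃ supplies 2 eq, so 951.1 / 2 = 475.5 mol.
(a) Mass: 475.5 mol × 106 g/mol = 50,410 g.

(b) Volume: 182,000 US gal × 3.785 L/gal = 688,870 L.
(b) [OCl⁻]/[HOCl] = 10^(pH − pKa) = 10^(7.79 − 7.54) = 1.778; fraction as HOCl = 1/(1 + 1.778) = 0.3599.
(b) Free chlorine required for 1.99 ppm HOCl: 1.99 / 0.3599 = 5.529 ppm.
(b) FC to add: 5.529 − 0.8 = 4.729 mg/L as Cl₂.
(b) Cl₂ equivalent: 4.729 mg/L × 688,870 L = 3258 g.
(b) Product at 88.5% available Cl: 3258 / 0.885 = 3681 g.

(a) 50.4 kg; (b) 3.68 kg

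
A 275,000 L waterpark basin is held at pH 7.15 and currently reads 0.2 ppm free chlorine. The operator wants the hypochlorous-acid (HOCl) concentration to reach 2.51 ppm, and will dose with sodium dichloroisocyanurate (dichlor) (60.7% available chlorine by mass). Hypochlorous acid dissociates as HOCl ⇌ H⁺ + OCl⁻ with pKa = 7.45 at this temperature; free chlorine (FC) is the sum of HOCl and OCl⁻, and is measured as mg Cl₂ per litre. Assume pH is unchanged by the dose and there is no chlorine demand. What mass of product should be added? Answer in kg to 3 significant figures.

1.62 kg

[OCl⁻]/[HOCl] = 10^(pH − pKa) = 10^(7.15 − 7.45) = 0.5012; fraction as HOCl = 1/(1 + 0.5012) = 0.6661.
Free chlorine required for 2.51 ppm HOCl: 2.51 / 0.6661 = 3.768 ppm.
FC to add: 3.768 − 0.2 = 3.568 mg/L as Cl₂.
Cl₂ equivalent: 3.568 mg/L × 275,000 L = 981.2 g.
Product at 60.7% available Cl: 981.2 / 0.607 = 1616 g.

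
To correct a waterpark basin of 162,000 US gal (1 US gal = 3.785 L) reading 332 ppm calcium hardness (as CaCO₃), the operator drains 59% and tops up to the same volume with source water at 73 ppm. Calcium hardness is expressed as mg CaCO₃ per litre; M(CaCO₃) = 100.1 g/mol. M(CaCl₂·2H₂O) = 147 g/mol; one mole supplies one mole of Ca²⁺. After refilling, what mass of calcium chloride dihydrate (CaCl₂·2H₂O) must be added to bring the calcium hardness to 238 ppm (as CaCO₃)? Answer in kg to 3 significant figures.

53.0 kg

Volume: 162,000 US gal × 3.785 L/gal = 613,170 L.
After draining 59% and refilling: 332 × 0.41 + 73 × 0.59 = 179.19 ppm.
Deficit to target: 238 − 179.19 = 58.81 mg/L.
As CaCO₃: 58.81 mg/L × 613,170 L = 36,060 g; ÷ 100.1 = 360.2 mol Ca²⁺.
Mass: 360.2 × 147 = 52,960 g.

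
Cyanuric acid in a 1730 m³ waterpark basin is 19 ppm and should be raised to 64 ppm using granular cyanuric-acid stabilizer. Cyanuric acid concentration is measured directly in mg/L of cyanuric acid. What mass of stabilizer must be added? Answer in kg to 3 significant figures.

77.8 kg

Volume: 1730 m³ = 1,730,000 L.
CYA to add: (64 − 19) = 45 mg/L × 1,730,000 L = 77,850 g cyanuric acid.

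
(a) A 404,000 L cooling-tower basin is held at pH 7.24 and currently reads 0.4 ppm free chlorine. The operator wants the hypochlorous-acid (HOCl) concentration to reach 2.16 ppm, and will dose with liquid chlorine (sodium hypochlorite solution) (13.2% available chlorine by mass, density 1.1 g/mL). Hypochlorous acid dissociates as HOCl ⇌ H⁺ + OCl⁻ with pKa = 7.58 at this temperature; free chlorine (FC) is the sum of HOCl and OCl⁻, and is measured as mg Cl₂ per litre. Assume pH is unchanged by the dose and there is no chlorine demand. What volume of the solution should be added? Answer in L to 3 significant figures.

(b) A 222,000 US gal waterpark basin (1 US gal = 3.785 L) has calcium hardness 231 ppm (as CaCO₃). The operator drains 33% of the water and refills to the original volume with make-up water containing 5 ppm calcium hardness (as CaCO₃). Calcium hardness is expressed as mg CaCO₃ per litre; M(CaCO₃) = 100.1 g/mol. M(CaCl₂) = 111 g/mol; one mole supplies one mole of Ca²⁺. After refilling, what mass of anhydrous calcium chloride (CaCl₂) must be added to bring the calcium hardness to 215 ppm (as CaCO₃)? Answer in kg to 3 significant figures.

(a) [OCl⁻]/[HOCl] = 10^(pH − pKa) = 10^(7.24 − 7.58) = 0.4571; fraction as HOCl = 1/(1 + 0.4571) = 0.6863.
(a) Free chlorine required for 2.16 ppm HOCl: 2.16 / 0.6863 = 3.147 ppm.
(a) FC to add: 3.147 − 0.4 = 2.747 mg/L as Cl₂.
(a) Cl₂ equivalent: 2.747 mg/L × 404,000 L = 1110 g.
(a) Product at 13.2% available Cl: 1110 / 0.132 = 8408 g.
(a) Volume: 8408 g ÷ 1.1 g/mL = 7644 mL.

(b) Volume: 222,000 US gal × 3.785 L/gal = 840,270 L.
(b) After draining 33% and refilling: 231 × 0.67 + 5 × 0.33 = 156.42 ppm.
(b) Deficit to target: 215 − 156.42 = 58.58 mg/L.
(b) As CaCO₃: 58.58 mg/L × 840,270 L = 49,220 g; ÷ 100.1 = 491.7 mol Ca²⁺.
(b) Mass: 491.7 × 111 = 54,580 g.

(a) 7.64 L; (b) 54.6 kg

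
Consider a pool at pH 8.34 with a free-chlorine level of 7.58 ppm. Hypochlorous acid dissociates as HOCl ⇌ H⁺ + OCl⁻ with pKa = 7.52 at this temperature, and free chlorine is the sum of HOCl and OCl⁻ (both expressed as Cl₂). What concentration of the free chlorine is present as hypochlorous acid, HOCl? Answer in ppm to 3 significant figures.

[OCl⁻]/[HOCl] = 10^(pH − pKa) = 10^(8.34 − 7.52) = 10^0.82 = 6.607.
Fraction as HOCl = 1 / (1 + 6.607) = 0.1315.
HOCl = 0.1315 × 7.58 ppm = 0.9965 ppm.

0.996 ppm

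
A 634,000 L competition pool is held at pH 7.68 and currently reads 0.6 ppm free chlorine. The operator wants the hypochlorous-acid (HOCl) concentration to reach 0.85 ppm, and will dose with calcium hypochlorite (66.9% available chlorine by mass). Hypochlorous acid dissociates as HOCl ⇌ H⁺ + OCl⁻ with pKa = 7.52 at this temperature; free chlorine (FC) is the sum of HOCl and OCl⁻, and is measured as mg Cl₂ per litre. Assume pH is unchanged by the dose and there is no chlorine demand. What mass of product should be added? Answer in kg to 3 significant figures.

[OCl⁻]/[HOCl] = 10^(pH − pKa) = 10^(7.68 − 7.52) = 1.445; fraction as HOCl = 1/(1 + 1.445) = 0.4089.
Free chlorine required for 0.85 ppm HOCl: 0.85 / 0.4089 = 2.079 ppm.
FC to add: 2.079 − 0.6 = 1.479 mg/L as Cl₂.
Cl₂ equivalent: 1.479 mg/L × 634,000 L = 937.4 g.
Product at 66.9% available Cl: 937.4 / 0.669 = 1401 g.

1.40 kg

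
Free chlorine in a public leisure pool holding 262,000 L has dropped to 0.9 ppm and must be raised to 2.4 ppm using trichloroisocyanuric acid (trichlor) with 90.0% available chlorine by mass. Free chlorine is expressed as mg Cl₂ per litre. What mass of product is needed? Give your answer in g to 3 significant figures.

Chlorine deficit: 2.4 − 0.9 = 1.5 ppm = 1.5 mg/L as Cl₂.
Cl₂ equivalent needed: 1.5 mg/L × 262,000 L = 393,000 mg = 393 g.
Product at 90.0% available chlorine: 393 / 0.9 = 436.7 g.

437 g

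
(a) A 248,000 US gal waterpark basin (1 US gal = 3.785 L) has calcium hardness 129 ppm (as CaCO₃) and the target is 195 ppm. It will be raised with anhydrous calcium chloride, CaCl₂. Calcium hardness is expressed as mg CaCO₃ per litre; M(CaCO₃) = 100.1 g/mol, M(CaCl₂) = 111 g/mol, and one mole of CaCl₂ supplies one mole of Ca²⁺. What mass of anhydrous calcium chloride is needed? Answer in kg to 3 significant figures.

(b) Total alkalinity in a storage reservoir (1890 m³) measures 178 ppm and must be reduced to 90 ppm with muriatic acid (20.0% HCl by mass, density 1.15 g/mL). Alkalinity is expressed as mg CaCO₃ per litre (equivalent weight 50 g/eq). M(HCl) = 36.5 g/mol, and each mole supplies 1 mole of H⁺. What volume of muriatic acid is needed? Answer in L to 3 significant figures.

(a) 68.7 kg; (b) 528 L

(a) Volume: 248,000 US gal × 3.785 L/gal = 938,680 L.
(a) Hardness to add: (195 − 129) = 66 mg/L as CaCO₃ × 938,680 L = 61,950 g as CaCO₃.
(a) Moles of Ca²⁺ (1 mol Ca²⁺ ≡ 1 mol CaCO₃): 61,950 / 100.1 g/mol = 618.9 mol.
(a) Mass of CaCl₂: 618.9 × 111 = 68,700 g.

(b) Volume: 1890 m³ = 1,890,000 L.
(b) Alkalinity to neutralize: (178 − 90) = 88 mg/L as CaCO₃ × 1,890,000 L = 166,300 g as CaCO₃.
(b) Equivalents of H⁺ required: 166,300 ÷ 50 g/eq = 3326 eq = 3326 mol HCl.
(b) Mass of HCl: 3326 × 36.5 = 121,400 g.
(b) Mass of 20.0% solution: 121,400 / 0.2 = 607,100 g.
(b) Volume: 607,100 g ÷ 1.15 g/mL = 527,900 mL.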